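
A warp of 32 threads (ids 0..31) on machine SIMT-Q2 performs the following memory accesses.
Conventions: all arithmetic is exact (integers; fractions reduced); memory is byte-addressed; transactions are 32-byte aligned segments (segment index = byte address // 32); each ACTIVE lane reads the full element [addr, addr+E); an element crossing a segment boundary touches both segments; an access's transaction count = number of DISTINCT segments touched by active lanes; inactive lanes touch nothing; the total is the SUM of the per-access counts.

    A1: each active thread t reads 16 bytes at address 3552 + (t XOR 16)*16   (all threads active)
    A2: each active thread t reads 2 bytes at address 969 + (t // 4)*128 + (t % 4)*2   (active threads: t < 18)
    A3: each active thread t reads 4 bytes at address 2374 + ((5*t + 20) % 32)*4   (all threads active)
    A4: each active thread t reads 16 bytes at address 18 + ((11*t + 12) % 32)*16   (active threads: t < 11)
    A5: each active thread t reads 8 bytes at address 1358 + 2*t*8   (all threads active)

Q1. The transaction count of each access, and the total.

A1: 16 transactions
A2: 5 transactions
A3: 5 transactions
A4: 9 transactions
A5: 17 transactions

Answer: 16,5,5,9,17; total 52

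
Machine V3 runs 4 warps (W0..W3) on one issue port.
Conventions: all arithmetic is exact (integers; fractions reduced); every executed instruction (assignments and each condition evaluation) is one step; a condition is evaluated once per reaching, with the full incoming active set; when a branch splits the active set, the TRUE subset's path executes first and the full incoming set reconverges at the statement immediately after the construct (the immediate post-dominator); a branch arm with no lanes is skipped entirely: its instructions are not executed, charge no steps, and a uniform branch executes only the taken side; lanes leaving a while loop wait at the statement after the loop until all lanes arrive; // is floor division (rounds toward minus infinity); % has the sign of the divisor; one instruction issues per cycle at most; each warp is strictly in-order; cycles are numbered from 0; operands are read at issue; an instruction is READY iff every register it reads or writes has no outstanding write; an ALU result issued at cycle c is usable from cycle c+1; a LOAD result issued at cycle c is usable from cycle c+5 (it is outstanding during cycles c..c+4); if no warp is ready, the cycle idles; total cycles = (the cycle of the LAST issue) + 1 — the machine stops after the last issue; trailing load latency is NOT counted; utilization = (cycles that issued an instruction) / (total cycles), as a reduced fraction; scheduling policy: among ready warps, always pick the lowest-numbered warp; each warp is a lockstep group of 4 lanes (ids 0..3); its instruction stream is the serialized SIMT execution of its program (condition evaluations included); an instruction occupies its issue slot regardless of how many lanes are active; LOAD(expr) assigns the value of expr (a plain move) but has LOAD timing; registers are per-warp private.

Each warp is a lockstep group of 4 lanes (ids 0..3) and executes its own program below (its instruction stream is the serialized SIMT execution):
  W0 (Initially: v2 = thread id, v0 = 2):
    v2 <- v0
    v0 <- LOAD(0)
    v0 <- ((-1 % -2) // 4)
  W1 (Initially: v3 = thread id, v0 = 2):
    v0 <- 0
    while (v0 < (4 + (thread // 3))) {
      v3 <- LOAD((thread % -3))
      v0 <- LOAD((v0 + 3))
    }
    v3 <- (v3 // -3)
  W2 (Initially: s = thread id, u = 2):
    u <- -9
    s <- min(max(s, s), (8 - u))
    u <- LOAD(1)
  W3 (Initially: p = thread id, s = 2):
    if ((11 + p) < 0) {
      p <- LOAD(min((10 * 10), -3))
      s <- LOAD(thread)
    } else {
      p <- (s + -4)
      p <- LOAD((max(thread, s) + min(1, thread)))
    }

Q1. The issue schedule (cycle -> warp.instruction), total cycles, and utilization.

cycle 0: W0.I0
cycle 1: W0.I1
cycle 2: W1.I0
cycle 3: W1.I1
cycle 4: W1.I2
cycle 5: W1.I3
cycle 6: W0.I2
cycle 7: W2.I0
cycle 8: W2.I1
cycle 9: W2.I2
cycle 10: W1.I4
cycle 11: W1.I5
cycle 12: W1.I6
cycle 13: W3.I0
cycle 14: W3.I1
cycle 15: W3.I2
cycle 16: idle
cycle 17: W1.I7
cycle 18: W1.I8

Answer: 19 cycles, utilization 18/19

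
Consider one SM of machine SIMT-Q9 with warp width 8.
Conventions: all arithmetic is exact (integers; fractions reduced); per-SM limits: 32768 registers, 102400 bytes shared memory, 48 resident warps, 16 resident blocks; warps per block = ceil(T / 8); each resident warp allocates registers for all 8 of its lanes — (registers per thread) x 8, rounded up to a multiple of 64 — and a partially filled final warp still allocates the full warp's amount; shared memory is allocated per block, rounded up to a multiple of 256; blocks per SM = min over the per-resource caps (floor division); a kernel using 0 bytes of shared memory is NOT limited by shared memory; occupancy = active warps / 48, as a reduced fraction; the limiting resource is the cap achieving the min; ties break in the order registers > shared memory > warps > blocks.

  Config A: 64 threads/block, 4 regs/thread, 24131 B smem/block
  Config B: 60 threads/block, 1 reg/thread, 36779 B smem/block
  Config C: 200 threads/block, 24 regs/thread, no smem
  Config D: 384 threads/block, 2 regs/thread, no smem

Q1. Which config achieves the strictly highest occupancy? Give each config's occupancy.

occupancies: A 2/3, B 1/3, C 25/48, D 1

Answer: D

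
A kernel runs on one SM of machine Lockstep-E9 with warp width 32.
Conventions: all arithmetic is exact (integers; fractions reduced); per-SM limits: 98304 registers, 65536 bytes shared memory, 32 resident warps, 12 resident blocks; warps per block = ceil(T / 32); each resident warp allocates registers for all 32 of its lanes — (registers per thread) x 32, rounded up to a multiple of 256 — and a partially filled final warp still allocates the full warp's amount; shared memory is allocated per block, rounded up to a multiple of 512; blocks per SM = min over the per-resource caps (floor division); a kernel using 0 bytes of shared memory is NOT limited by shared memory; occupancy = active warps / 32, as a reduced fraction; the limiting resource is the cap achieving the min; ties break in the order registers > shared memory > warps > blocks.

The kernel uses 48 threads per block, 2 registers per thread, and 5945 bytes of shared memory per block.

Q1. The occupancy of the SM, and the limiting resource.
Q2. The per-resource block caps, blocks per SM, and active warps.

Answer: occupancy 5/8, limited by shared memory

registers: 192 blocks
shared memory: 10 blocks
warps: 16 blocks
blocks: 12 blocks

Answer: 10 blocks, 20 active warps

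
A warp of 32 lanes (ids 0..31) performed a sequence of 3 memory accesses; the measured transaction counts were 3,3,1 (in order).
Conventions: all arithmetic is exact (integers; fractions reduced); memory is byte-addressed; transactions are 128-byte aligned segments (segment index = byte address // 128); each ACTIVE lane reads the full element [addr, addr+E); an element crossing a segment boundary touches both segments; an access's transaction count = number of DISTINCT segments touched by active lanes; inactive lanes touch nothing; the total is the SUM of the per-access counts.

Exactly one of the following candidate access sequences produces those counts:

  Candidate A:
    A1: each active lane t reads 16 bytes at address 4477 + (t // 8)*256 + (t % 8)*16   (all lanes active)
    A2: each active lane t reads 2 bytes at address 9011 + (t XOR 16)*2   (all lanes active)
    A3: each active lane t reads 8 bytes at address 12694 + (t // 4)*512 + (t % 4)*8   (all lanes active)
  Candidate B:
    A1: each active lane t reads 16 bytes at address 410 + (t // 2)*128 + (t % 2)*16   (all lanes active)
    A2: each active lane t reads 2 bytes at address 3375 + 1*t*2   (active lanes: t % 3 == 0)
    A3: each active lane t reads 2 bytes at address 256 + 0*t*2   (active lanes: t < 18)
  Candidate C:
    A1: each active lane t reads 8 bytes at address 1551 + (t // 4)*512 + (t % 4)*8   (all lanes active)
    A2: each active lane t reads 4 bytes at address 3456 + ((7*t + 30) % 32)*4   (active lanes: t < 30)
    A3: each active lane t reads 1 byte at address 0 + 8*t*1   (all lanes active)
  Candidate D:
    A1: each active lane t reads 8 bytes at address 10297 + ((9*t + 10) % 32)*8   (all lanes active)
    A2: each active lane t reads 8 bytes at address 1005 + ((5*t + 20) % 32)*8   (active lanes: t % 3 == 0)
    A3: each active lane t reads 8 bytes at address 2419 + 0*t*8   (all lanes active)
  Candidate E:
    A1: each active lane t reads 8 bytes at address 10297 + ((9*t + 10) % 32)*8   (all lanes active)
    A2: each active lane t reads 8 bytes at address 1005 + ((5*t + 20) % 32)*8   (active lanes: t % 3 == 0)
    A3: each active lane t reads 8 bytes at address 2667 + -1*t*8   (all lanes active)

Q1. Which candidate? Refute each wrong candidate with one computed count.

A: A1 gives 8 transactions, not 3
B: A1 gives 16 transactions, not 3
C: A1 gives 8 transactions, not 3
E: A3 gives 3 transactions, not 1
D: all counts match (3,3,1)

Answer: D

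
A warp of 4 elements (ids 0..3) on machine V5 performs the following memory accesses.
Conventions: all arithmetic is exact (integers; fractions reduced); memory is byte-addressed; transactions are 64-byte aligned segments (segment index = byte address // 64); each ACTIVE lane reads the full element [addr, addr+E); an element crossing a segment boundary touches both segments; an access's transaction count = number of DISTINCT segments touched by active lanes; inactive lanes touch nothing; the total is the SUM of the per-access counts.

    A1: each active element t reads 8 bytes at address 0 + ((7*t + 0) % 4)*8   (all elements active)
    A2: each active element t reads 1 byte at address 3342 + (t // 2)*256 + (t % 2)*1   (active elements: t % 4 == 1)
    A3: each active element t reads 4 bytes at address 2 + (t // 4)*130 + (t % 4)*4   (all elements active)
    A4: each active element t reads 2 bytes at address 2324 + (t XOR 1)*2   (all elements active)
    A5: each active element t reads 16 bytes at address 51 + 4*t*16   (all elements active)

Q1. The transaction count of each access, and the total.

A1: 1 transaction
A2: 1 transaction
A3: 1 transaction
A4: 1 transaction
A5: 5 transactions

Answer: 1,1,1,1,5; total 9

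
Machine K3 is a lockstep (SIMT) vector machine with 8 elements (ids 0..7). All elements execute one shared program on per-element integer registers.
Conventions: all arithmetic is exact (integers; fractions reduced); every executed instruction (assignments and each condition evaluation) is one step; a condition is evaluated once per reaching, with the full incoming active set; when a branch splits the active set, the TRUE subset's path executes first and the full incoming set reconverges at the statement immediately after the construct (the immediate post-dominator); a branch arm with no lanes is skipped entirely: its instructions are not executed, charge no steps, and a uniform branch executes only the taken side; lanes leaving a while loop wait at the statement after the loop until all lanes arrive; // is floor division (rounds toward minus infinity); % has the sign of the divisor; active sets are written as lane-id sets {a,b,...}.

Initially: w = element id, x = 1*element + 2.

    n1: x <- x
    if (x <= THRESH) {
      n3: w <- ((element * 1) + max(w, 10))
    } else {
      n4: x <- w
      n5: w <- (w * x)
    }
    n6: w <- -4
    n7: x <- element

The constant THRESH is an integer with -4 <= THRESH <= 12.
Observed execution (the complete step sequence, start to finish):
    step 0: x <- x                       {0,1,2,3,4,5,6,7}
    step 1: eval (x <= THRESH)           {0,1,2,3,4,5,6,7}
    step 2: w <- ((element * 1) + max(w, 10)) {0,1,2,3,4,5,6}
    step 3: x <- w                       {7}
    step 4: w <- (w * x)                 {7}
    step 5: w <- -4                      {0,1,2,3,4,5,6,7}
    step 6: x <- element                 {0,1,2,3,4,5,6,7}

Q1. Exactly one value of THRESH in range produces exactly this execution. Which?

Answer: THRESH = 8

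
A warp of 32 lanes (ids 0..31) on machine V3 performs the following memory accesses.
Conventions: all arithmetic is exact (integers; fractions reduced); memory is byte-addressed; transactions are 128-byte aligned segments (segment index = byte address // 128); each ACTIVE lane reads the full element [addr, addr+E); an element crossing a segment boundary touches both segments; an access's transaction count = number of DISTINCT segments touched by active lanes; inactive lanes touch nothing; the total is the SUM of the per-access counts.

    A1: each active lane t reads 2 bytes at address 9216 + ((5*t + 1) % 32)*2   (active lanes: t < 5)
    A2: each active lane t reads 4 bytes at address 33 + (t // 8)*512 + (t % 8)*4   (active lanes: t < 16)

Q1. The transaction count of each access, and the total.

A1: 1 transaction
A2: 2 transactions

Answer: 1,2; total 3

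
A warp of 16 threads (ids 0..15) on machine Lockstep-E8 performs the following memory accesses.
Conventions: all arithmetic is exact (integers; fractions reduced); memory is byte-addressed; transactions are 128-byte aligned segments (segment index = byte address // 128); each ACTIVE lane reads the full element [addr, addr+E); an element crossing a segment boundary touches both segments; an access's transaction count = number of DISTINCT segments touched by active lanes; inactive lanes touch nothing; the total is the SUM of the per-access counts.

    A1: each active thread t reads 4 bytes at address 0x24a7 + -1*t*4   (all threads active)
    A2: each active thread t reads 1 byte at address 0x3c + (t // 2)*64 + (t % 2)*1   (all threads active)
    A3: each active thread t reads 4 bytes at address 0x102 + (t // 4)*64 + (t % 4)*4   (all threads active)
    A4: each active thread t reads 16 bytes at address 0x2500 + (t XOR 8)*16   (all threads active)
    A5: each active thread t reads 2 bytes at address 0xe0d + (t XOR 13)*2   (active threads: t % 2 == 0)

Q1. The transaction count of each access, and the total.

A1: 2 transactions
A2: 4 transactions
A3: 2 transactions
A4: 2 transactions
A5: 1 transaction

Answer: 2,4,2,2,1; total 11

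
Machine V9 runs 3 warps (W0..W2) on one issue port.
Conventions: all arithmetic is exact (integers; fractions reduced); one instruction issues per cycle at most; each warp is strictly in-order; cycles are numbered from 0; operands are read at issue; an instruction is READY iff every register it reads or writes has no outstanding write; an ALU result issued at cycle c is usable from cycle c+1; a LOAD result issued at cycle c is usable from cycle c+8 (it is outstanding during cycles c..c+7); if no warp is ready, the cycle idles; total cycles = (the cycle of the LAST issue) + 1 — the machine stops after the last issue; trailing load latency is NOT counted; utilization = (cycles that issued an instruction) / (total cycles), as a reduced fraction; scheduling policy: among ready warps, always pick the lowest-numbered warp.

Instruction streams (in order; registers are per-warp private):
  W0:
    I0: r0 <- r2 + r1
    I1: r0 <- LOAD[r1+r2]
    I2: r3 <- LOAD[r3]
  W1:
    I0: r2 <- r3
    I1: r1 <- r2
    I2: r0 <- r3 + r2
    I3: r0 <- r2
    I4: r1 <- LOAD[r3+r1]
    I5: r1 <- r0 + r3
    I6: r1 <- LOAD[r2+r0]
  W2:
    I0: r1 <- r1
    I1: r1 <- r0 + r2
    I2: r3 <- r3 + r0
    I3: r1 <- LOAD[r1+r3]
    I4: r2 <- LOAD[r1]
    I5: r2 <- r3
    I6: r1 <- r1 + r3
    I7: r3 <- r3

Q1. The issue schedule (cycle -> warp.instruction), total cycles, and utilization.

cycle 0: W0.I0
cycle 1: W0.I1
cycle 2: W0.I2
cycle 3: W1.I0
cycle 4: W1.I1
cycle 5: W1.I2
cycle 6: W1.I3
cycle 7: W1.I4
cycle 8: W2.I0
cycle 9: W2.I1
cycle 10: W2.I2
cycle 11: W2.I3
cycle 12: idle
cycle 13: idle
cycle 14: idle
cycle 15: W1.I5
cycle 16: W1.I6
cycle 17: idle
cycle 18: idle
cycle 19: W2.I4
cycle 20: idle
cycle 21: idle
cycle 22: idle
cycle 23: idle
cycle 24: idle
cycle 25: idle
cycle 26: idle
cycle 27: W2.I5
cycle 28: W2.I6
cycle 29: W2.I7

Answer: 30 cycles, utilization 3/5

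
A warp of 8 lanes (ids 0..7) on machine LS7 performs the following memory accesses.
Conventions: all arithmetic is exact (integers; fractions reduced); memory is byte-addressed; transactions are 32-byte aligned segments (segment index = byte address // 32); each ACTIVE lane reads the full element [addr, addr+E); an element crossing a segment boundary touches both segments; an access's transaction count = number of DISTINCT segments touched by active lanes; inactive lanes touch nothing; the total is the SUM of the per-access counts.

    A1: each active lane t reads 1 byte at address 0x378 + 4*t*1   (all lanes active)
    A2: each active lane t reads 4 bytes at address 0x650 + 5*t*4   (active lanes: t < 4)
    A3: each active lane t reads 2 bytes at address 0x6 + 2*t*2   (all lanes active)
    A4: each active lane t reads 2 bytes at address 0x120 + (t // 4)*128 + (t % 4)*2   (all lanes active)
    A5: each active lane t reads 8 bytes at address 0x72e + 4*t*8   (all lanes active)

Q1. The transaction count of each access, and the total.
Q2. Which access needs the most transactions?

A1: 2 transactions
A2: 3 transactions
A3: 2 transactions
A4: 2 transactions
A5: 8 transactions

Answer: 2,3,2,2,8; total 17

Answer: A5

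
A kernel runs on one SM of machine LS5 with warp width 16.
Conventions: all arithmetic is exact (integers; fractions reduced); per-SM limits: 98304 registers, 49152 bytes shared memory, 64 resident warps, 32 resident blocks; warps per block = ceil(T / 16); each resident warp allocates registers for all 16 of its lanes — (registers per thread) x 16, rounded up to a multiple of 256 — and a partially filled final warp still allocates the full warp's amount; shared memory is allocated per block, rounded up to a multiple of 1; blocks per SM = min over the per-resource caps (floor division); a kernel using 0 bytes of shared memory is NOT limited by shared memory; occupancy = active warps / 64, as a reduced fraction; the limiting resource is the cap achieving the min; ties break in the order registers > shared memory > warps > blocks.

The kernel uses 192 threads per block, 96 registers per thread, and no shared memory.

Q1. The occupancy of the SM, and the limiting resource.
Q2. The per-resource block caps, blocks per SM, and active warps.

Answer: occupancy 15/16, limited by registers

registers: 5 blocks
shared memory: no limit (kernel uses none)
warps: 5 blocks
blocks: 32 blocks

Answer: 5 blocks, 60 active warps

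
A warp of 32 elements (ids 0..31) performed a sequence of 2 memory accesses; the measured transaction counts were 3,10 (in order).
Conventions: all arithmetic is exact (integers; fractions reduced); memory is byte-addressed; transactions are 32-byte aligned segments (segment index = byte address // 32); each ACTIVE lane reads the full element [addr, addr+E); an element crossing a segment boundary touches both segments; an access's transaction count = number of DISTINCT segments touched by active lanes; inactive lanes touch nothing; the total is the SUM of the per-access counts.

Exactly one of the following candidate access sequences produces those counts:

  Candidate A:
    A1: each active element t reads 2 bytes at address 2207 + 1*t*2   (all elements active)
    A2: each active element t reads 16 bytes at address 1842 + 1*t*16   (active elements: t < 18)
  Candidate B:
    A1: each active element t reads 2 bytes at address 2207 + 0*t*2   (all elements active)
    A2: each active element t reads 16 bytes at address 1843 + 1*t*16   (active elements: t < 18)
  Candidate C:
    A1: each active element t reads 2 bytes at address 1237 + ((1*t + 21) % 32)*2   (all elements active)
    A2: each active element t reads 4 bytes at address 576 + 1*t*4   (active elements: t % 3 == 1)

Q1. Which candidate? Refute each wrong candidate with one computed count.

B: A1 gives 2 transactions, not 3
C: A2 gives 4 transactions, not 10
A: all counts match (3,10)

Answer: A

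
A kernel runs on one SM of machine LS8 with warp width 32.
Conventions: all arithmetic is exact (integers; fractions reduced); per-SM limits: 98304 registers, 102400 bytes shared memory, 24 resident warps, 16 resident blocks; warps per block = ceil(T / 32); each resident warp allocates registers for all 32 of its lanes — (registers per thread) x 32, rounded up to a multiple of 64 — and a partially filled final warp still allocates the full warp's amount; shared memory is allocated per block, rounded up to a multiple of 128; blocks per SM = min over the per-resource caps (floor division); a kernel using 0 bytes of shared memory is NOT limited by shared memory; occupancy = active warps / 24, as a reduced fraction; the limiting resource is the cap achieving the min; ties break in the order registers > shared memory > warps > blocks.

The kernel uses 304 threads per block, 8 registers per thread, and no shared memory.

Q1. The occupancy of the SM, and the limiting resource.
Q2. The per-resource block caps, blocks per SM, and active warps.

Answer: occupancy 5/6, limited by warps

registers: 38 blocks
shared memory: no limit (kernel uses none)
warps: 2 blocks
blocks: 16 blocks

Answer: 2 blocks, 20 active warps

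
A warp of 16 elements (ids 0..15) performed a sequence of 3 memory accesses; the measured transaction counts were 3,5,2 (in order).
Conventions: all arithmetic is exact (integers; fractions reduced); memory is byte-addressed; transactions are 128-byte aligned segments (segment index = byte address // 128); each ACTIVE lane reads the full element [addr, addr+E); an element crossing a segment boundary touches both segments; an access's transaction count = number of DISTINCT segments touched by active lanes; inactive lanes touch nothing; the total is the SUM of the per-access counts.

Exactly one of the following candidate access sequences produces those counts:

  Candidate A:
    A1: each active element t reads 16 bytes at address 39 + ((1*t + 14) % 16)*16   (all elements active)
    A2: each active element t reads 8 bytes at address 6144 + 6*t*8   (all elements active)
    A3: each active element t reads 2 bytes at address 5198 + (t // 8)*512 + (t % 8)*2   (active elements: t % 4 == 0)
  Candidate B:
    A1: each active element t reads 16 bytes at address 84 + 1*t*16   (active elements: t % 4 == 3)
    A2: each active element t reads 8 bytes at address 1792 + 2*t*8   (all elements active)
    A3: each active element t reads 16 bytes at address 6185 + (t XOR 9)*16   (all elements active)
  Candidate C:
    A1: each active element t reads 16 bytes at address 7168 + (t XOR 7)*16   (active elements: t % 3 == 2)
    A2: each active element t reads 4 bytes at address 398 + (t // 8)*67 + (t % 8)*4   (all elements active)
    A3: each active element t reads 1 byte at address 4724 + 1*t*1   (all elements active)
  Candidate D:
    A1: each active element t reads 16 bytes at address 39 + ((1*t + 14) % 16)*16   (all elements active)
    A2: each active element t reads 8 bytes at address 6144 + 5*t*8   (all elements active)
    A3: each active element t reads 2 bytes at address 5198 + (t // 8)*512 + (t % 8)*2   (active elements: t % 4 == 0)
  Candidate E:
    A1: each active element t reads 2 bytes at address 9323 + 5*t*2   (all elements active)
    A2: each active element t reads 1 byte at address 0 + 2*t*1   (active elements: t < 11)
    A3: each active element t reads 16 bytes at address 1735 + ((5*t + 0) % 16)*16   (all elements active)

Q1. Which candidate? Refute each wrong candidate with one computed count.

A: A2 gives 6 transactions, not 5
B: A1 gives 2 transactions, not 3
C: A1 gives 2 transactions, not 3
E: A2 gives 1 transaction, not 5
D: all counts match (3,5,2)

Answer: D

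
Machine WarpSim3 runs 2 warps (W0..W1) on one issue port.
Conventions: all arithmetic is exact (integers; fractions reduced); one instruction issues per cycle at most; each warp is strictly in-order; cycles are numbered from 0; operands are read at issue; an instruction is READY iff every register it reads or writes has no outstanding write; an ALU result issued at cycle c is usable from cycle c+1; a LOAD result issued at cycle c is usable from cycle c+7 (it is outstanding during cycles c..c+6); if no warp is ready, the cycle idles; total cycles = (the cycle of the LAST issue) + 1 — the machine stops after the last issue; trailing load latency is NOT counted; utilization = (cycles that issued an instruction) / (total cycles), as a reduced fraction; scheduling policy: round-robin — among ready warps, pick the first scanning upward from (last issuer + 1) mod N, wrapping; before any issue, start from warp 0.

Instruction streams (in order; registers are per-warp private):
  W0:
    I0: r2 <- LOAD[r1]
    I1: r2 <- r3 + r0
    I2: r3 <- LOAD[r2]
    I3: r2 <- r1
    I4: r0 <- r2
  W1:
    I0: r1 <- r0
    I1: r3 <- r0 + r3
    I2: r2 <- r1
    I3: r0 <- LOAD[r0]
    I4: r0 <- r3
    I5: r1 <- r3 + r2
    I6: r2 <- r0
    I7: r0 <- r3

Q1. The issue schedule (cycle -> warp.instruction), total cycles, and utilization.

cycle 0: W0.I0
cycle 1: W1.I0
cycle 2: W1.I1
cycle 3: W1.I2
cycle 4: W1.I3
cycle 5: idle
cycle 6: idle
cycle 7: W0.I1
cycle 8: W0.I2
cycle 9: W0.I3
cycle 10: W0.I4
cycle 11: W1.I4
cycle 12: W1.I5
cycle 13: W1.I6
cycle 14: W1.I7

Answer: 15 cycles, utilization 13/15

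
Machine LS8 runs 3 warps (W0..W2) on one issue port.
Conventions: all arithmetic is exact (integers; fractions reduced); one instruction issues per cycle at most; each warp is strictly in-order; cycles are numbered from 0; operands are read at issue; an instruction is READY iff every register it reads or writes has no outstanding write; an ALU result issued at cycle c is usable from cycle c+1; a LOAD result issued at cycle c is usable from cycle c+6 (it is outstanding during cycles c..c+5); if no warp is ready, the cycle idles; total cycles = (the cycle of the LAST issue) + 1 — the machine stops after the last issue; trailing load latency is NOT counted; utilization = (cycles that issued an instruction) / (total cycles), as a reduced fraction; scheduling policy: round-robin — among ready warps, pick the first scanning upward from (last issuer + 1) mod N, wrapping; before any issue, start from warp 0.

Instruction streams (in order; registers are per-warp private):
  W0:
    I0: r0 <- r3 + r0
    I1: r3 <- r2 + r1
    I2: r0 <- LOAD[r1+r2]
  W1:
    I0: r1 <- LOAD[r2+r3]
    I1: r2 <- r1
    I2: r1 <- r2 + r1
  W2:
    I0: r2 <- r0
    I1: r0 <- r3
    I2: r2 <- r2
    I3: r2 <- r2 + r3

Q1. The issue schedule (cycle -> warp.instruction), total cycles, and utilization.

cycle 0: W0.I0
cycle 1: W1.I0
cycle 2: W2.I0
cycle 3: W0.I1
cycle 4: W2.I1
cycle 5: W0.I2
cycle 6: W2.I2
cycle 7: W1.I1
cycle 8: W2.I3
cycle 9: W1.I2

Answer: 10 cycles, utilization 1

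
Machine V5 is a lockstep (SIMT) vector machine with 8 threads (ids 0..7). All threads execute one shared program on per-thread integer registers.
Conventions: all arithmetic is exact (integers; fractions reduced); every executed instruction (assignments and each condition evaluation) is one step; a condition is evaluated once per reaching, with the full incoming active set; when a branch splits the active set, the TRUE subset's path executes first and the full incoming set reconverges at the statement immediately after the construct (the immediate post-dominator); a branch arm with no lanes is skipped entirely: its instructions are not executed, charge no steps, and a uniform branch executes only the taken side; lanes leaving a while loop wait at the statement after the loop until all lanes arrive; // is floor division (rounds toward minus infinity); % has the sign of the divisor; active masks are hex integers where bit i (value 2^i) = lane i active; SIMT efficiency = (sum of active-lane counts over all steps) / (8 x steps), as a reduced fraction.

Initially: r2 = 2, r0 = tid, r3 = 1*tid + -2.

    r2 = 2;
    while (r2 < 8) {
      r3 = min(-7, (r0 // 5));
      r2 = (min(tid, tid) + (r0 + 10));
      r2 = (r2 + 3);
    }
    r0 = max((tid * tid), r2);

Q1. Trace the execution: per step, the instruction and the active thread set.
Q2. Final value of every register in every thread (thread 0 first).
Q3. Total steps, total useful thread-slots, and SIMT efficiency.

step 0: r2 <- 2                      0xff
step 1: eval (r2 < 8)                0xff
step 2: r3 <- min(-7, (r0 // 5))     0xff
step 3: r2 <- (min(tid, tid) + (r0 + 10)) 0xff
step 4: r2 <- (r2 + 3)               0xff
step 5: eval (r2 < 8)                0xff
step 6: r0 <- max((tid * tid), r2)   0xff

Answer: 7 steps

r2: 13,15,17,19,21,23,25,27
r0: 13,15,17,19,21,25,36,49
r3: -7,-7,-7,-7,-7,-7,-7,-7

steps = 7; useful = 56; efficiency = 56/56 = 1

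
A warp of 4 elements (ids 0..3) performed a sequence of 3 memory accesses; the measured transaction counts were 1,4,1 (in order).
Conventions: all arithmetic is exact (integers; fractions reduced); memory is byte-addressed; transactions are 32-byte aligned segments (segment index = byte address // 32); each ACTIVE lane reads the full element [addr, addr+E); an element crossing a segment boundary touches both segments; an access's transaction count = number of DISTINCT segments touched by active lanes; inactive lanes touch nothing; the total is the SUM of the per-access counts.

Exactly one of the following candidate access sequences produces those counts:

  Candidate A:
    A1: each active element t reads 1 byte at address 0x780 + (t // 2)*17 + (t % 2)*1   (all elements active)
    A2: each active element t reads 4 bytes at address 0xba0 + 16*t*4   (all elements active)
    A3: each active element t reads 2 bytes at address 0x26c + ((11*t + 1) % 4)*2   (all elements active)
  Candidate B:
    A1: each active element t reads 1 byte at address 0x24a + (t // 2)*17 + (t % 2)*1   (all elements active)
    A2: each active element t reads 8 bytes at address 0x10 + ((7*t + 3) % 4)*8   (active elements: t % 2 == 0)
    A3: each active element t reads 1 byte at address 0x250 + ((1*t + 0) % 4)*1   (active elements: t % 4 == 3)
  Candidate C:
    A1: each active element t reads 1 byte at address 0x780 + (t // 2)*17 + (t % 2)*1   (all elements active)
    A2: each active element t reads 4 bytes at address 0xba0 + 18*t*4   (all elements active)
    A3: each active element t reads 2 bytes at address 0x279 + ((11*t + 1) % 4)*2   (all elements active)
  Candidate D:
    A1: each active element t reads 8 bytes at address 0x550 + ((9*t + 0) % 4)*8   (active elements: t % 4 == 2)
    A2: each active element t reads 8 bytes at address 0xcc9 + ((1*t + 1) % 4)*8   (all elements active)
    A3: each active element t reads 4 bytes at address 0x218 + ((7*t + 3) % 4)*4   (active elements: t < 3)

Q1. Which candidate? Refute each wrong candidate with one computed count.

B: A2 gives 2 transactions, not 4
C: A3 gives 2 transactions, not 1
D: A2 gives 2 transactions, not 4
A: all counts match (1,4,1)

Answer: A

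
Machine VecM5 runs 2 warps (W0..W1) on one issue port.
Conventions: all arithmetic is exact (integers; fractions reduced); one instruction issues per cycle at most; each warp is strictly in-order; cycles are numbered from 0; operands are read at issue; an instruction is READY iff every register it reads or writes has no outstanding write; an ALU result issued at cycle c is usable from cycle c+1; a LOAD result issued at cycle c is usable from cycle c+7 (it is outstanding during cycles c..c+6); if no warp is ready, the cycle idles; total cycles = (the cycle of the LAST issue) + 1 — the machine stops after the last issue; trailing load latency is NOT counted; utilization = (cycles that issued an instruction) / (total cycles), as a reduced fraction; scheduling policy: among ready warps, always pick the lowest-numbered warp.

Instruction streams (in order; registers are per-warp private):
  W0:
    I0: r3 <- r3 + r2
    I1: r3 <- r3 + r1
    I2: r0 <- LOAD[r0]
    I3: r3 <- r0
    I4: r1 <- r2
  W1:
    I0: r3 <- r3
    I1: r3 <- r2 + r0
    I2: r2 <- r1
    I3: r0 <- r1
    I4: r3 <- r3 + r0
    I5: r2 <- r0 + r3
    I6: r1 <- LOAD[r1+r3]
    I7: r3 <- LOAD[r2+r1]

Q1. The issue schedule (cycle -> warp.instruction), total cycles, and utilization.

cycle 0: W0.I0
cycle 1: W0.I1
cycle 2: W0.I2
cycle 3: W1.I0
cycle 4: W1.I1
cycle 5: W1.I2
cycle 6: W1.I3
cycle 7: W1.I4
cycle 8: W1.I5
cycle 9: W0.I3
cycle 10: W0.I4
cycle 11: W1.I6
cycle 12: idle
cycle 13: idle
cycle 14: idle
cycle 15: idle
cycle 16: idle
cycle 17: idle
cycle 18: W1.I7

Answer: 19 cycles, utilization 13/19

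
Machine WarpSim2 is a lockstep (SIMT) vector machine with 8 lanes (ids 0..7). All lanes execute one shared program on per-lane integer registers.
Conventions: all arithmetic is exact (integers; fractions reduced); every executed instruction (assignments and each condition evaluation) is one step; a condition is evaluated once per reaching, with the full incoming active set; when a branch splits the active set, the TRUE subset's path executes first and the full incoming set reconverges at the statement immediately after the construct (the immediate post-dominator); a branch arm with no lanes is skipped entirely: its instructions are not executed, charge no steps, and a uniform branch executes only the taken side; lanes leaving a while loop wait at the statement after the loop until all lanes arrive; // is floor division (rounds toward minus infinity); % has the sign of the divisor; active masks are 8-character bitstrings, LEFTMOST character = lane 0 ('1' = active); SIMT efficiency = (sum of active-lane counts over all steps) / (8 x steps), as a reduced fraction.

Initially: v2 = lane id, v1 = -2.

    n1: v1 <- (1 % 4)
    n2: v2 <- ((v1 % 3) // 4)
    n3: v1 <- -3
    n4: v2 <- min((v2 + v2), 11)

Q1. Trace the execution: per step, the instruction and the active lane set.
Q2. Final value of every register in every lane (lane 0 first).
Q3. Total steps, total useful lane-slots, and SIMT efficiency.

step 0: v1 <- (1 % 4)                11111111
step 1: v2 <- ((v1 % 3) // 4)        11111111
step 2: v1 <- -3                     11111111
step 3: v2 <- min((v2 + v2), 11)     11111111

Answer: 4 steps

v2: 0,0,0,0,0,0,0,0
v1: -3,-3,-3,-3,-3,-3,-3,-3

steps = 4; useful = 32; efficiency = 32/32 = 1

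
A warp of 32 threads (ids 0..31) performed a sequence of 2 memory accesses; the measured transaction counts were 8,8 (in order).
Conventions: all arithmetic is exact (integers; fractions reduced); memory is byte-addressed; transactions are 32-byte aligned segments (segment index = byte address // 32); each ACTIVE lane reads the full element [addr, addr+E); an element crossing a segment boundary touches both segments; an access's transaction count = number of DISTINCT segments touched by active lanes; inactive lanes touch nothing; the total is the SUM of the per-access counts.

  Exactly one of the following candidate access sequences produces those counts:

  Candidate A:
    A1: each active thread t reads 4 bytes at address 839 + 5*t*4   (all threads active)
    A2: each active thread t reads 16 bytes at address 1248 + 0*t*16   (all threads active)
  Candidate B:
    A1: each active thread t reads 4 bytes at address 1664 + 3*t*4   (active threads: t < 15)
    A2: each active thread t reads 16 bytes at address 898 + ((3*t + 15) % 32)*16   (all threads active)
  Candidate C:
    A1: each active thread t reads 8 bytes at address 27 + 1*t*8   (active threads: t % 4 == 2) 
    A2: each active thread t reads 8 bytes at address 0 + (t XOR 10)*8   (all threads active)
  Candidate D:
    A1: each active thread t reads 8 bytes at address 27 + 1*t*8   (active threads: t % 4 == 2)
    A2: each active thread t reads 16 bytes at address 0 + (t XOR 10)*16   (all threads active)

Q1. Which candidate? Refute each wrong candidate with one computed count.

A: A1 gives 20 transactions, not 8
B: A1 gives 6 transactions, not 8
D: A2 gives 16 transactions, not 8
C: all counts match (8,8)

Answer: C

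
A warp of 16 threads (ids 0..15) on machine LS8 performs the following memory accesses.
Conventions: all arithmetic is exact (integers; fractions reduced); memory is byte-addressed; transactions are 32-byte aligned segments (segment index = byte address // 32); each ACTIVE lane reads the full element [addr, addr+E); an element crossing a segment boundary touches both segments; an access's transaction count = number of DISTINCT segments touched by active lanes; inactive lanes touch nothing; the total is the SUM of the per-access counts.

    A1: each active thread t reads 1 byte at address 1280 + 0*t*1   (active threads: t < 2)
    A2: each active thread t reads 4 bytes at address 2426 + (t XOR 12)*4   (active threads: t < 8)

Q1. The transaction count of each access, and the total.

A1: 1 transaction
A2: 2 transactions

Answer: 1,2; total 3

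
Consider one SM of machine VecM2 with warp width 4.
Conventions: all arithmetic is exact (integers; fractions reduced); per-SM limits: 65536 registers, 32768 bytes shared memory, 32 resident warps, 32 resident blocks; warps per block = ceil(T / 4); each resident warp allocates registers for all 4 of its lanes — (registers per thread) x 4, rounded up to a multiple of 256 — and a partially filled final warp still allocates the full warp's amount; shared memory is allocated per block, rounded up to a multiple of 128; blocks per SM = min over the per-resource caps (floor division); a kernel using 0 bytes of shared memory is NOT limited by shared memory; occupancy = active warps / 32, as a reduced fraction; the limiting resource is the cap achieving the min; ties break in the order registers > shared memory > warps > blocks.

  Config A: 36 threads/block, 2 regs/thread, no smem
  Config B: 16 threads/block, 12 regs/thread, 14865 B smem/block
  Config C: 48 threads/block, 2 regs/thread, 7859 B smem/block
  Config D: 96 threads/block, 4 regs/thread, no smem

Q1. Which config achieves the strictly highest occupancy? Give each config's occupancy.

occupancies: A 27/32, B 1/4, C 3/4, D 3/4

Answer: A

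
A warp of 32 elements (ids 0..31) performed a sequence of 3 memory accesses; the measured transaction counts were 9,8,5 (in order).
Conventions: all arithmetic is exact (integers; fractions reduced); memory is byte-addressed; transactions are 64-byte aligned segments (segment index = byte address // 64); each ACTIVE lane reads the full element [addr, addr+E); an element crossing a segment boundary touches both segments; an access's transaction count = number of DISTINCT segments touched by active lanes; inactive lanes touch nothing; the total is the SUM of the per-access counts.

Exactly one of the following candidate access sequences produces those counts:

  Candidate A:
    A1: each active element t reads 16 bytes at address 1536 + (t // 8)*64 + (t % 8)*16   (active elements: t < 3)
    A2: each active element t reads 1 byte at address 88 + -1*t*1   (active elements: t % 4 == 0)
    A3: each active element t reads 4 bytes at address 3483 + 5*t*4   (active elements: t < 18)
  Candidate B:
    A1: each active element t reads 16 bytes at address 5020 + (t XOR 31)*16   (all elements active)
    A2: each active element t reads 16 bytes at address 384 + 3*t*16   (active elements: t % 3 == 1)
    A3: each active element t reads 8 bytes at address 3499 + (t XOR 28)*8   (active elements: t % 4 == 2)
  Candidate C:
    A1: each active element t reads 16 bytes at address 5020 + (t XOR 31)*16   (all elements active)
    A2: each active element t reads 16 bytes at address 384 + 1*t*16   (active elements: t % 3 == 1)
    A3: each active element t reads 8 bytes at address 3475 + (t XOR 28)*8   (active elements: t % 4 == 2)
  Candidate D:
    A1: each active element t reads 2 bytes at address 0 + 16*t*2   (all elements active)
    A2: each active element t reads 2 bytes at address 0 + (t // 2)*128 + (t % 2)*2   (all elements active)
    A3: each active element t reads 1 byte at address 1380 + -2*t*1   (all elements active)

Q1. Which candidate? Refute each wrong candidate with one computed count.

A: A1 gives 1 transaction, not 9
B: A2 gives 11 transactions, not 8
D: A1 gives 16 transactions, not 9
C: all counts match (9,8,5)

Answer: C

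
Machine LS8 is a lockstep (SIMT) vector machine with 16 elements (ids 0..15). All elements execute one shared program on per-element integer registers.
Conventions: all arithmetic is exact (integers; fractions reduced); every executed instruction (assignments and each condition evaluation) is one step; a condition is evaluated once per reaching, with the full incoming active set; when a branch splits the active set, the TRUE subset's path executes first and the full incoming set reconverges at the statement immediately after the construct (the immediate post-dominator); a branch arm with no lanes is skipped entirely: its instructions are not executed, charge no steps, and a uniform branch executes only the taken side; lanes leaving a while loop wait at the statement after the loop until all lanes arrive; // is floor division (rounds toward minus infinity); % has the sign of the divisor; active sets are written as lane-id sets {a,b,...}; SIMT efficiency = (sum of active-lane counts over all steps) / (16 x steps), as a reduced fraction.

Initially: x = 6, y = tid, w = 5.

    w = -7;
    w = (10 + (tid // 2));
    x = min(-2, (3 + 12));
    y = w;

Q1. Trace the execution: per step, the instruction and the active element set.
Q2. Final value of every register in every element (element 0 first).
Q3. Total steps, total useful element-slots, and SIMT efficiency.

step 0: w <- -7                      {0,1,2,3,4,5,6,7,8,9,10,11,12,13,14,15}
step 1: w <- (10 + (tid // 2))       {0,1,2,3,4,5,6,7,8,9,10,11,12,13,14,15}
step 2: x <- min(-2, (3 + 12))       {0,1,2,3,4,5,6,7,8,9,10,11,12,13,14,15}
step 3: y <- w                       {0,1,2,3,4,5,6,7,8,9,10,11,12,13,14,15}

Answer: 4 steps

x: -2,-2,-2,-2,-2,-2,-2,-2,-2,-2,-2,-2,-2,-2,-2,-2
y: 10,10,11,11,12,12,13,13,14,14,15,15,16,16,17,17
w: 10,10,11,11,12,12,13,13,14,14,15,15,16,16,17,17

steps = 4; useful = 64; efficiency = 64/64 = 1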